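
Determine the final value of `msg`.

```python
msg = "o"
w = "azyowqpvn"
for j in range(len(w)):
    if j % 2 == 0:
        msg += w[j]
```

'oaywpn'

j=0: add 'a' → 'oa'
j=1: skip
j=2: add 'y' → 'oay'
j=3: skip
j=4: add 'w' → 'oayw'
j=5: skip
j=6: add 'p' → 'oaywp'
j=7: skip
j=8: add 'n' → 'oaywpn'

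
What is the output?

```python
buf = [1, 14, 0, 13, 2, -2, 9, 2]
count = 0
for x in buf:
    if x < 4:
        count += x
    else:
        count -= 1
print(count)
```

x=1: <4, count = 0+1 = 1
x=14: not <4, count = 1-1 = 0
x=0: <4, count = 0+0 = 0
x=13: not <4, count = 0-1 = -1
x=2: <4, count = (-1)+2 = 1
x=-2: <4, count = 1+(-2) = -1
x=9: not <4, count = (-1)-1 = -2
x=2: <4, count = (-2)+2 = 0

0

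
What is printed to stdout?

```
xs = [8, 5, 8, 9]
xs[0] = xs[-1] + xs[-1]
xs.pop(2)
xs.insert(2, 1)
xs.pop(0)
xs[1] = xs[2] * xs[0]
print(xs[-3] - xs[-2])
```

-40

xs[0] = xs[-1]+xs[-1] = 9+9 = 18 → [18, 5, 8, 9]
pop(2) removes 8 → [18, 5, 9]
insert 1 at 2 → [18, 5, 1, 9]
pop(0) removes 18 → [5, 1, 9]
xs[1] = xs[2]*xs[0] = 9*5 = 45 → [5, 45, 9]
xs[-3]-xs[-2] = 5-45 = -40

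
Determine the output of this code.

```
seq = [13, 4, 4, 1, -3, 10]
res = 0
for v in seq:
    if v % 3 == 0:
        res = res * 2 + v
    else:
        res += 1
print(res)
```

v=13: not %3==0, res = 0+1 = 1
v=4: not %3==0, res = 1+1 = 2
v=4: not %3==0, res = 2+1 = 3
v=1: not %3==0, res = 3+1 = 4
v=-3: %3==0, res = 4*2+(-3) = 5
v=10: not %3==0, res = 5+1 = 6

6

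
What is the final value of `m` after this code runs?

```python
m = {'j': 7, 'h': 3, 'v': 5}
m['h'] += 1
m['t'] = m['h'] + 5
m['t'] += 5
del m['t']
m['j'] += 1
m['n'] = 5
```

m['h'] = 3+1 = 4 → {'j': 7, 'h': 4, 'v': 5}
m['t'] = m['h']+5 = 9 → {'j': 7, 'h': 4, 'v': 5, 't': 9}
m['t'] = 9+5 = 14 → {'j': 7, 'h': 4, 'v': 5, 't': 14}
del 't' → {'j': 7, 'h': 4, 'v': 5}
m['j'] = 7+1 = 8 → {'j': 8, 'h': 4, 'v': 5}
m['n'] = 5 → {'j': 8, 'h': 4, 'v': 5, 'n': 5}

{'j': 8, 'h': 4, 'v': 5, 'n': 5}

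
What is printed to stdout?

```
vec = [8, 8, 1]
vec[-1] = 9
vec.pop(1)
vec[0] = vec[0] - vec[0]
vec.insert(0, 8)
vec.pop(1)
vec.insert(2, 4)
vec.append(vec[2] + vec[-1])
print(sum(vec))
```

29

vec[-1] = 9 → [8, 8, 9]
pop(1) removes 8 → [8, 9]
vec[0] = vec[0]-vec[0] = 8-8 = 0 → [0, 9]
insert 8 at 0 → [8, 0, 9]
pop(1) removes 0 → [8, 9]
insert 4 at 2 → [8, 9, 4]
append vec[2]+vec[-1] = 4+4 = 8 → [8, 9, 4, 8]
sum = 29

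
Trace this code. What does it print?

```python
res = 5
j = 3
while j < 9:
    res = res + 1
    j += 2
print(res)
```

8

j=3: res = 5+1 = 6
j=5: res = 6+1 = 7
j=7: res = 7+1 = 8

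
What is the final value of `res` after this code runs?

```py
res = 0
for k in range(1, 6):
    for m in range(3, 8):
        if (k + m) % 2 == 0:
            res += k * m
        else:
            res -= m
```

135

k=1,m=3: even sum, res = 0+3 = 3
k=1,m=4: odd sum, res = 3-4 = -1
k=1,m=5: even sum, res = (-1)+5 = 4
k=1,m=6: odd sum, res = 4-6 = -2
k=1,m=7: even sum, res = (-2)+7 = 5
k=2,m=3: odd sum, res = 5-3 = 2
k=2,m=4: even sum, res = 2+8 = 10
k=2,m=5: odd sum, res = 10-5 = 5
k=2,m=6: even sum, res = 5+12 = 17
k=2,m=7: odd sum, res = 17-7 = 10
k=3,m=3: even sum, res = 10+9 = 19
k=3,m=4: odd sum, res = 19-4 = 15
k=3,m=5: even sum, res = 15+15 = 30
k=3,m=6: odd sum, res = 30-6 = 24
k=3,m=7: even sum, res = 24+21 = 45
k=4,m=3: odd sum, res = 45-3 = 42
k=4,m=4: even sum, res = 42+16 = 58
k=4,m=5: odd sum, res = 58-5 = 53
k=4,m=6: even sum, res = 53+24 = 77
k=4,m=7: odd sum, res = 77-7 = 70
k=5,m=3: even sum, res = 70+15 = 85
k=5,m=4: odd sum, res = 85-4 = 81
k=5,m=5: even sum, res = 81+25 = 106
k=5,m=6: odd sum, res = 106-6 = 100
k=5,m=7: even sum, res = 100+35 = 135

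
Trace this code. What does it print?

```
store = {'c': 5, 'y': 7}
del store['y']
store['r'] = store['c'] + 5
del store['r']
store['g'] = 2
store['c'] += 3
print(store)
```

del 'y' → {'c': 5}
store['r'] = store['c']+5 = 10 → {'c': 5, 'r': 10}
del 'r' → {'c': 5}
store['g'] = 2 → {'c': 5, 'g': 2}
store['c'] = 5+3 = 8 → {'c': 8, 'g': 2}

{'c': 8, 'g': 2}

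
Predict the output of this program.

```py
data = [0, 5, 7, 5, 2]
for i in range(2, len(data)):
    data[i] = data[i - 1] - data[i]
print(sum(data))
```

-13

i=2: data[2] = 5-7 = -2 → [0, 5, -2, 5, 2]
i=3: data[3] = (-2)-5 = -7 → [0, 5, -2, -7, 2]
i=4: data[4] = (-7)-2 = -9 → [0, 5, -2, -7, -9]
sum = -13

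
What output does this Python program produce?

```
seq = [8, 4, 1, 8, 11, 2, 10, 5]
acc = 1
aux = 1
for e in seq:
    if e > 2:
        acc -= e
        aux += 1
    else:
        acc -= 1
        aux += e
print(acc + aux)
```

e=8: >2, acc = 1-8 = -7; aux=2
e=4: >2, acc = (-7)-4 = -11; aux=3
e=1: not >2, acc = (-11)-1 = -12; aux=4
e=8: >2, acc = (-12)-8 = -20; aux=5
e=11: >2, acc = (-20)-11 = -31; aux=6
e=2: not >2, acc = (-31)-1 = -32; aux=8
e=10: >2, acc = (-32)-10 = -42; aux=9
e=5: >2, acc = (-42)-5 = -47; aux=10
acc+aux = (-47)+10 = -37

-37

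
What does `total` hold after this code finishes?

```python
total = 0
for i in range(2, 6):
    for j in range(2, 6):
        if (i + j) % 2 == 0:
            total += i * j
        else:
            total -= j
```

i=2,j=2: even sum, total = 0+4 = 4
i=2,j=3: odd sum, total = 4-3 = 1
i=2,j=4: even sum, total = 1+8 = 9
i=2,j=5: odd sum, total = 9-5 = 4
i=3,j=2: odd sum, total = 4-2 = 2
i=3,j=3: even sum, total = 2+9 = 11
i=3,j=4: odd sum, total = 11-4 = 7
i=3,j=5: even sum, total = 7+15 = 22
i=4,j=2: even sum, total = 22+8 = 30
i=4,j=3: odd sum, total = 30-3 = 27
i=4,j=4: even sum, total = 27+16 = 43
i=4,j=5: odd sum, total = 43-5 = 38
i=5,j=2: odd sum, total = 38-2 = 36
i=5,j=3: even sum, total = 36+15 = 51
i=5,j=4: odd sum, total = 51-4 = 47
i=5,j=5: even sum, total = 47+25 = 72

72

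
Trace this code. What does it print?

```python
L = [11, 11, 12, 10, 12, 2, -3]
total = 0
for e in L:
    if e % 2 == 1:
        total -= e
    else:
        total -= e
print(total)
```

-55

e=11: odd, total = 0-11 = -11
e=11: odd, total = (-11)-11 = -22
e=12: not odd, total = (-22)-12 = -34
e=10: not odd, total = (-34)-10 = -44
e=12: not odd, total = (-44)-12 = -56
e=2: not odd, total = (-56)-2 = -58
e=-3: odd, total = (-58)-(-3) = -55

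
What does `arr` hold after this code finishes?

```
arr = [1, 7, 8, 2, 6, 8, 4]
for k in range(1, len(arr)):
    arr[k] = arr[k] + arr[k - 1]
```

[1, 8, 16, 18, 24, 32, 36]

k=1: arr[1] = 7+1 = 8 → [1, 8, 8, 2, 6, 8, 4]
k=2: arr[2] = 8+8 = 16 → [1, 8, 16, 2, 6, 8, 4]
k=3: arr[3] = 2+16 = 18 → [1, 8, 16, 18, 6, 8, 4]
k=4: arr[4] = 6+18 = 24 → [1, 8, 16, 18, 24, 8, 4]
k=5: arr[5] = 8+24 = 32 → [1, 8, 16, 18, 24, 32, 4]
k=6: arr[6] = 4+32 = 36 → [1, 8, 16, 18, 24, 32, 36]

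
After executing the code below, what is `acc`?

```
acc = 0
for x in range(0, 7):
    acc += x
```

21

x=0: acc = 0+0 = 0
x=1: acc = 0+1 = 1
x=2: acc = 1+2 = 3
x=3: acc = 3+3 = 6
x=4: acc = 6+4 = 10
x=5: acc = 10+5 = 15
x=6: acc = 15+6 = 21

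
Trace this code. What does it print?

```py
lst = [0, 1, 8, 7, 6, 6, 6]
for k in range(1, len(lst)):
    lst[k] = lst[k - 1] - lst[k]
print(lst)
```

[0, -1, -9, -16, -22, -28, -34]

k=1: lst[1] = 0-1 = -1 → [0, -1, 8, 7, 6, 6, 6]
k=2: lst[2] = (-1)-8 = -9 → [0, -1, -9, 7, 6, 6, 6]
k=3: lst[3] = (-9)-7 = -16 → [0, -1, -9, -16, 6, 6, 6]
k=4: lst[4] = (-16)-6 = -22 → [0, -1, -9, -16, -22, 6, 6]
k=5: lst[5] = (-22)-6 = -28 → [0, -1, -9, -16, -22, -28, 6]
k=6: lst[6] = (-28)-6 = -34 → [0, -1, -9, -16, -22, -28, -34]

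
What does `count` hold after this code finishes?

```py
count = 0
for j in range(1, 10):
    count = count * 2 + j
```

1013

j=1: count = 0*2+1 = 1
j=2: count = 1*2+2 = 4
j=3: count = 4*2+3 = 11
j=4: count = 11*2+4 = 26
j=5: count = 26*2+5 = 57
j=6: count = 57*2+6 = 120
j=7: count = 120*2+7 = 247
j=8: count = 247*2+8 = 502
j=9: count = 502*2+9 = 1013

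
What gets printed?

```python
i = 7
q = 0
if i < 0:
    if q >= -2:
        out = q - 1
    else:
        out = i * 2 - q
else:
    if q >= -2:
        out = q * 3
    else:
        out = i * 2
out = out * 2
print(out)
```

0

i=7, q=0
i < 0 is False; q >= -2 is True
→ out = q * 3 = 0
out = 0*2 = 0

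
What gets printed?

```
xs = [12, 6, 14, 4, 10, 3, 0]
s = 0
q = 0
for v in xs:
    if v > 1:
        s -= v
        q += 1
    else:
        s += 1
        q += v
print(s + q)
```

-42

v=12: >1, s = 0-12 = -12; q=1
v=6: >1, s = (-12)-6 = -18; q=2
v=14: >1, s = (-18)-14 = -32; q=3
v=4: >1, s = (-32)-4 = -36; q=4
v=10: >1, s = (-36)-10 = -46; q=5
v=3: >1, s = (-46)-3 = -49; q=6
v=0: not >1, s = (-49)+1 = -48; q=6
s+q = (-48)+6 = -42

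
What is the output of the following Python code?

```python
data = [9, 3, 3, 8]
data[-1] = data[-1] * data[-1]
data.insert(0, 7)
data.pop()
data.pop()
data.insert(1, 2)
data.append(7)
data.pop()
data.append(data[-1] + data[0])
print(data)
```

data[-1] = data[-1]*data[-1] = 8*8 = 64 → [9, 3, 3, 64]
insert 7 at 0 → [7, 9, 3, 3, 64]
pop() removes 64 → [7, 9, 3, 3]
pop() removes 3 → [7, 9, 3]
insert 2 at 1 → [7, 2, 9, 3]
append 7 → [7, 2, 9, 3, 7]
pop() removes 7 → [7, 2, 9, 3]
append data[-1]+data[0] = 3+7 = 10 → [7, 2, 9, 3, 10]

[7, 2, 9, 3, 10]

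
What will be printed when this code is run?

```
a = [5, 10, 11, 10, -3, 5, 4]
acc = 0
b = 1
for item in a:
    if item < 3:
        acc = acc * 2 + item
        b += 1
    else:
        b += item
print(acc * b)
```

item=5: not <3; b=6
item=10: not <3; b=16
item=11: not <3; b=27
item=10: not <3; b=37
item=-3: <3, acc = 0*2+(-3) = -3; b=38
item=5: not <3; b=43
item=4: not <3; b=47
acc*b = (-3)*47 = -141

-141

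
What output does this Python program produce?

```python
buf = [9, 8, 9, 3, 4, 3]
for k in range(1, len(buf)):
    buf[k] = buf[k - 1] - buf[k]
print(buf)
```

[9, 1, -8, -11, -15, -18]

k=1: buf[1] = 9-8 = 1 → [9, 1, 9, 3, 4, 3]
k=2: buf[2] = 1-9 = -8 → [9, 1, -8, 3, 4, 3]
k=3: buf[3] = (-8)-3 = -11 → [9, 1, -8, -11, 4, 3]
k=4: buf[4] = (-11)-4 = -15 → [9, 1, -8, -11, -15, 3]
k=5: buf[5] = (-15)-3 = -18 → [9, 1, -8, -11, -15, -18]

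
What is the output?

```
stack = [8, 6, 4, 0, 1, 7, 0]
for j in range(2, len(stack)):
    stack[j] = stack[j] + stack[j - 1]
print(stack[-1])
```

18

j=2: stack[2] = 4+6 = 10 → [8, 6, 10, 0, 1, 7, 0]
j=3: stack[3] = 0+10 = 10 → [8, 6, 10, 10, 1, 7, 0]
j=4: stack[4] = 1+10 = 11 → [8, 6, 10, 10, 11, 7, 0]
j=5: stack[5] = 7+11 = 18 → [8, 6, 10, 10, 11, 18, 0]
j=6: stack[6] = 0+18 = 18 → [8, 6, 10, 10, 11, 18, 18]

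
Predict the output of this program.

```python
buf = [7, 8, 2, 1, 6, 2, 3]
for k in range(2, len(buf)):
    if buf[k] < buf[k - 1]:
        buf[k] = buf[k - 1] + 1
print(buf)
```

k=2: 2<8, buf[2] = 8+1 = 9 → [7, 8, 9, 1, 6, 2, 3]
k=3: 1<9, buf[3] = 9+1 = 10 → [7, 8, 9, 10, 6, 2, 3]
k=4: 6<10, buf[4] = 10+1 = 11 → [7, 8, 9, 10, 11, 2, 3]
k=5: 2<11, buf[5] = 11+1 = 12 → [7, 8, 9, 10, 11, 12, 3]
k=6: 3<12, buf[6] = 12+1 = 13 → [7, 8, 9, 10, 11, 12, 13]

[7, 8, 9, 10, 11, 12, 13]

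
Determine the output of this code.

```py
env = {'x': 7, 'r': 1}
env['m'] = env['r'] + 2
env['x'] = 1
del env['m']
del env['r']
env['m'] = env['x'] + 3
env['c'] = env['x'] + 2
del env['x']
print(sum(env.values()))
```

env['m'] = env['r']+2 = 3 → {'x': 7, 'r': 1, 'm': 3}
env['x'] = 1 → {'x': 1, 'r': 1, 'm': 3}
del 'm' → {'x': 1, 'r': 1}
del 'r' → {'x': 1}
env['m'] = env['x']+3 = 4 → {'x': 1, 'm': 4}
env['c'] = env['x']+2 = 3 → {'x': 1, 'm': 4, 'c': 3}
del 'x' → {'m': 4, 'c': 3}
sum of values = 7

7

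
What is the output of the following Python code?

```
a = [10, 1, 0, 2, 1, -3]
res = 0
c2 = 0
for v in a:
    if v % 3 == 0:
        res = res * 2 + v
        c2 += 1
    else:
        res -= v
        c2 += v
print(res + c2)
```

-37

v=10: not %3==0, res = 0-10 = -10; c2=10
v=1: not %3==0, res = (-10)-1 = -11; c2=11
v=0: %3==0, res = (-11)*2+0 = -22; c2=12
v=2: not %3==0, res = (-22)-2 = -24; c2=14
v=1: not %3==0, res = (-24)-1 = -25; c2=15
v=-3: %3==0, res = (-25)*2+(-3) = -53; c2=16
res+c2 = (-53)+16 = -37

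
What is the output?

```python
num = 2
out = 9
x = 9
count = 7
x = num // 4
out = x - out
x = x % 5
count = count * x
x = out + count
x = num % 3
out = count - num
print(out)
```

-2

x = 2//4 = 0
out = 0-9 = -9
x = 0%5 = 0
count = 7*0 = 0
x = (-9)+0 = -9
x = 2%3 = 2
out = 0-2 = -2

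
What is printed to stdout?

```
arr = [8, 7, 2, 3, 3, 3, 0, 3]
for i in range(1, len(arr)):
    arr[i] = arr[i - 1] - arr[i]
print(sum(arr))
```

i=1: arr[1] = 8-7 = 1 → [8, 1, 2, 3, 3, 3, 0, 3]
i=2: arr[2] = 1-2 = -1 → [8, 1, -1, 3, 3, 3, 0, 3]
i=3: arr[3] = (-1)-3 = -4 → [8, 1, -1, -4, 3, 3, 0, 3]
i=4: arr[4] = (-4)-3 = -7 → [8, 1, -1, -4, -7, 3, 0, 3]
i=5: arr[5] = (-7)-3 = -10 → [8, 1, -1, -4, -7, -10, 0, 3]
i=6: arr[6] = (-10)-0 = -10 → [8, 1, -1, -4, -7, -10, -10, 3]
i=7: arr[7] = (-10)-3 = -13 → [8, 1, -1, -4, -7, -10, -10, -13]
sum = -36

-36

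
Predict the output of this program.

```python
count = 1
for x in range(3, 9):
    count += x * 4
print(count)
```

133

x=3: count = 1+3*4 = 13
x=4: count = 13+4*4 = 29
x=5: count = 29+5*4 = 49
x=6: count = 49+6*4 = 73
x=7: count = 73+7*4 = 101
x=8: count = 101+8*4 = 133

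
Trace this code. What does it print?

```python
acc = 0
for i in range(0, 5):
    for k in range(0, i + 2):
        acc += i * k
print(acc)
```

105

i=0,k=0: acc = 0+0 = 0
i=0,k=1: acc = 0+0 = 0
i=1,k=0: acc = 0+0 = 0
i=1,k=1: acc = 0+1 = 1
i=1,k=2: acc = 1+2 = 3
i=2,k=0: acc = 3+0 = 3
i=2,k=1: acc = 3+2 = 5
i=2,k=2: acc = 5+4 = 9
i=2,k=3: acc = 9+6 = 15
i=3,k=0: acc = 15+0 = 15
i=3,k=1: acc = 15+3 = 18
i=3,k=2: acc = 18+6 = 24
i=3,k=3: acc = 24+9 = 33
i=3,k=4: acc = 33+12 = 45
i=4,k=0: acc = 45+0 = 45
i=4,k=1: acc = 45+4 = 49
i=4,k=2: acc = 49+8 = 57
i=4,k=3: acc = 57+12 = 69
i=4,k=4: acc = 69+16 = 85
i=4,k=5: acc = 85+20 = 105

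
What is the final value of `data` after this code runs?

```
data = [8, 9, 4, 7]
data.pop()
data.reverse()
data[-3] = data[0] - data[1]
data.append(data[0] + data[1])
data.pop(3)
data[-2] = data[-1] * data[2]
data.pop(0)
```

[64, 8]

pop() removes 7 → [8, 9, 4]
reverse → [4, 9, 8]
data[-3] = data[0]-data[1] = 4-9 = -5 → [-5, 9, 8]
append data[0]+data[1] = (-5)+9 = 4 → [-5, 9, 8, 4]
pop(3) removes 4 → [-5, 9, 8]
data[-2] = data[-1]*data[2] = 8*8 = 64 → [-5, 64, 8]
pop(0) removes -5 → [64, 8]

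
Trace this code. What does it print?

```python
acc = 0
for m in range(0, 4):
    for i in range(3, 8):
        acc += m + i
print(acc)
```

130

m=0,i=3: acc = 0+3 = 3
m=0,i=4: acc = 3+4 = 7
m=0,i=5: acc = 7+5 = 12
m=0,i=6: acc = 12+6 = 18
m=0,i=7: acc = 18+7 = 25
m=1,i=3: acc = 25+4 = 29
m=1,i=4: acc = 29+5 = 34
m=1,i=5: acc = 34+6 = 40
m=1,i=6: acc = 40+7 = 47
m=1,i=7: acc = 47+8 = 55
m=2,i=3: acc = 55+5 = 60
m=2,i=4: acc = 60+6 = 66
m=2,i=5: acc = 66+7 = 73
m=2,i=6: acc = 73+8 = 81
m=2,i=7: acc = 81+9 = 90
m=3,i=3: acc = 90+6 = 96
m=3,i=4: acc = 96+7 = 103
m=3,i=5: acc = 103+8 = 111
m=3,i=6: acc = 111+9 = 120
m=3,i=7: acc = 120+10 = 130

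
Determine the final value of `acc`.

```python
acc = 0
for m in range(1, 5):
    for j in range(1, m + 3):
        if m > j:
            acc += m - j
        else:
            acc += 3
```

46

m=1,j=1: not 1>1, acc = 0+3 = 3
m=1,j=2: not 1>2, acc = 3+3 = 6
m=1,j=3: not 1>3, acc = 6+3 = 9
m=2,j=1: 2>1, acc = 9+1 = 10
m=2,j=2: not 2>2, acc = 10+3 = 13
m=2,j=3: not 2>3, acc = 13+3 = 16
m=2,j=4: not 2>4, acc = 16+3 = 19
m=3,j=1: 3>1, acc = 19+2 = 21
m=3,j=2: 3>2, acc = 21+1 = 22
m=3,j=3: not 3>3, acc = 22+3 = 25
m=3,j=4: not 3>4, acc = 25+3 = 28
m=3,j=5: not 3>5, acc = 28+3 = 31
m=4,j=1: 4>1, acc = 31+3 = 34
m=4,j=2: 4>2, acc = 34+2 = 36
m=4,j=3: 4>3, acc = 36+1 = 37
m=4,j=4: not 4>4, acc = 37+3 = 40
m=4,j=5: not 4>5, acc = 40+3 = 43
m=4,j=6: not 4>6, acc = 43+3 = 46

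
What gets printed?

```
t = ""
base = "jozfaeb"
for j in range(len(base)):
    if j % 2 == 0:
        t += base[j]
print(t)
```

j=0: add 'j' → 'j'
j=1: skip
j=2: add 'z' → 'jz'
j=3: skip
j=4: add 'a' → 'jza'
j=5: skip
j=6: add 'b' → 'jzab'

jzab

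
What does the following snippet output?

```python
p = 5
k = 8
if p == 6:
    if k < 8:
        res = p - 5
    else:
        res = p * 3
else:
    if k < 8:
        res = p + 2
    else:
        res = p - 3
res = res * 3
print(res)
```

6

p=5, k=8
p == 6 is False; k < 8 is False
→ res = p - 3 = 2
res = 2*3 = 6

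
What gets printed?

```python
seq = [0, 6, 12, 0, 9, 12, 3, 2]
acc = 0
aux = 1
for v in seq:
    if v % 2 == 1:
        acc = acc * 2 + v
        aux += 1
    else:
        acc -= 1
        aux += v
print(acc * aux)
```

v=0: not odd, acc = 0-1 = -1; aux=1
v=6: not odd, acc = (-1)-1 = -2; aux=7
v=12: not odd, acc = (-2)-1 = -3; aux=19
v=0: not odd, acc = (-3)-1 = -4; aux=19
v=9: odd, acc = (-4)*2+9 = 1; aux=20
v=12: not odd, acc = 1-1 = 0; aux=32
v=3: odd, acc = 0*2+3 = 3; aux=33
v=2: not odd, acc = 3-1 = 2; aux=35
acc*aux = 2*35 = 70

70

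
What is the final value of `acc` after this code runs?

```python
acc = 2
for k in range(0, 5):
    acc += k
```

k=0: acc = 2+0 = 2
k=1: acc = 2+1 = 3
k=2: acc = 3+2 = 5
k=3: acc = 5+3 = 8
k=4: acc = 8+4 = 12

12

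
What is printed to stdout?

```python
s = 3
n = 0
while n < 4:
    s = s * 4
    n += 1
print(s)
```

n=0: s = 3*4 = 12
n=1: s = 12*4 = 48
n=2: s = 48*4 = 192
n=3: s = 192*4 = 768

768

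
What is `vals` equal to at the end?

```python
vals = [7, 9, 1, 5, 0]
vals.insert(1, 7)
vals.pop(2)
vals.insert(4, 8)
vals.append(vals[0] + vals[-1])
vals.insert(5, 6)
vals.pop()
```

insert 7 at 1 → [7, 7, 9, 1, 5, 0]
pop(2) removes 9 → [7, 7, 1, 5, 0]
insert 8 at 4 → [7, 7, 1, 5, 8, 0]
append vals[0]+vals[-1] = 7+0 = 7 → [7, 7, 1, 5, 8, 0, 7]
insert 6 at 5 → [7, 7, 1, 5, 8, 6, 0, 7]
pop() removes 7 → [7, 7, 1, 5, 8, 6, 0]

[7, 7, 1, 5, 8, 6, 0]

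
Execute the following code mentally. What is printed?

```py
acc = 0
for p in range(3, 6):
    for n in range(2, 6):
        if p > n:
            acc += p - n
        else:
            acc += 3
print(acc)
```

p=3,n=2: 3>2, acc = 0+1 = 1
p=3,n=3: not 3>3, acc = 1+3 = 4
p=3,n=4: not 3>4, acc = 4+3 = 7
p=3,n=5: not 3>5, acc = 7+3 = 10
p=4,n=2: 4>2, acc = 10+2 = 12
p=4,n=3: 4>3, acc = 12+1 = 13
p=4,n=4: not 4>4, acc = 13+3 = 16
p=4,n=5: not 4>5, acc = 16+3 = 19
p=5,n=2: 5>2, acc = 19+3 = 22
p=5,n=3: 5>3, acc = 22+2 = 24
p=5,n=4: 5>4, acc = 24+1 = 25
p=5,n=5: not 5>5, acc = 25+3 = 28

28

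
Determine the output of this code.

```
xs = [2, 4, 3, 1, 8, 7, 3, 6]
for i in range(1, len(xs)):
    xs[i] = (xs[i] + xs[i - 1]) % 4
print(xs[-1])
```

2

i=1: xs[1] = (4+2)%4 = 2 → [2, 2, 3, 1, 8, 7, 3, 6]
i=2: xs[2] = (3+2)%4 = 1 → [2, 2, 1, 1, 8, 7, 3, 6]
i=3: xs[3] = (1+1)%4 = 2 → [2, 2, 1, 2, 8, 7, 3, 6]
i=4: xs[4] = (8+2)%4 = 2 → [2, 2, 1, 2, 2, 7, 3, 6]
i=5: xs[5] = (7+2)%4 = 1 → [2, 2, 1, 2, 2, 1, 3, 6]
i=6: xs[6] = (3+1)%4 = 0 → [2, 2, 1, 2, 2, 1, 0, 6]
i=7: xs[7] = (6+0)%4 = 2 → [2, 2, 1, 2, 2, 1, 0, 2]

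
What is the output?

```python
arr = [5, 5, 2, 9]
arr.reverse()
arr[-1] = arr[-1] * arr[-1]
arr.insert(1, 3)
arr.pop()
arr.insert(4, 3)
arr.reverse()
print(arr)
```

reverse → [9, 2, 5, 5]
arr[-1] = arr[-1]*arr[-1] = 5*5 = 25 → [9, 2, 5, 25]
insert 3 at 1 → [9, 3, 2, 5, 25]
pop() removes 25 → [9, 3, 2, 5]
insert 3 at 4 → [9, 3, 2, 5, 3]
reverse → [3, 5, 2, 3, 9]

[3, 5, 2, 3, 9]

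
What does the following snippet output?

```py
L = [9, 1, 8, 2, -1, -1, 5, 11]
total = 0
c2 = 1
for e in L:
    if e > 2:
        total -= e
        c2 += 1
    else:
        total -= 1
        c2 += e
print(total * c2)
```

e=9: >2, total = 0-9 = -9; c2=2
e=1: not >2, total = (-9)-1 = -10; c2=3
e=8: >2, total = (-10)-8 = -18; c2=4
e=2: not >2, total = (-18)-1 = -19; c2=6
e=-1: not >2, total = (-19)-1 = -20; c2=5
e=-1: not >2, total = (-20)-1 = -21; c2=4
e=5: >2, total = (-21)-5 = -26; c2=5
e=11: >2, total = (-26)-11 = -37; c2=6
total*c2 = (-37)*6 = -222

-222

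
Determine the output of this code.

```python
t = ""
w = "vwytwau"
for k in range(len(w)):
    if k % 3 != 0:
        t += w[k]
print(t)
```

k=0: skip
k=1: add 'w' → 'w'
k=2: add 'y' → 'wy'
k=3: skip
k=4: add 'w' → 'wyw'
k=5: add 'a' → 'wywa'
k=6: skip

wywa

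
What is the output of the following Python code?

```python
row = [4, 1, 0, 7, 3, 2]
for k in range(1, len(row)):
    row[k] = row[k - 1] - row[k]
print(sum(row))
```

k=1: row[1] = 4-1 = 3 → [4, 3, 0, 7, 3, 2]
k=2: row[2] = 3-0 = 3 → [4, 3, 3, 7, 3, 2]
k=3: row[3] = 3-7 = -4 → [4, 3, 3, -4, 3, 2]
k=4: row[4] = (-4)-3 = -7 → [4, 3, 3, -4, -7, 2]
k=5: row[5] = (-7)-2 = -9 → [4, 3, 3, -4, -7, -9]
sum = -10

-10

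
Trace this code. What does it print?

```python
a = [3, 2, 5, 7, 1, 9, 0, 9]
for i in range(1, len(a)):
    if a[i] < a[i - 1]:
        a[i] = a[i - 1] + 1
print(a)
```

[3, 4, 5, 7, 8, 9, 10, 11]

i=1: 2<3, a[1] = 3+1 = 4 → [3, 4, 5, 7, 1, 9, 0, 9]
i=2: 5>=4, unchanged → [3, 4, 5, 7, 1, 9, 0, 9]
i=3: 7>=5, unchanged → [3, 4, 5, 7, 1, 9, 0, 9]
i=4: 1<7, a[4] = 7+1 = 8 → [3, 4, 5, 7, 8, 9, 0, 9]
i=5: 9>=8, unchanged → [3, 4, 5, 7, 8, 9, 0, 9]
i=6: 0<9, a[6] = 9+1 = 10 → [3, 4, 5, 7, 8, 9, 10, 9]
i=7: 9<10, a[7] = 10+1 = 11 → [3, 4, 5, 7, 8, 9, 10, 11]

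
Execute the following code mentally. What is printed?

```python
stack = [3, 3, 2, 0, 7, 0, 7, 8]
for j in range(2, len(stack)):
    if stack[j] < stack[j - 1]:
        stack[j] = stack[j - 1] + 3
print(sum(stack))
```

87

j=2: 2<3, stack[2] = 3+3 = 6 → [3, 3, 6, 0, 7, 0, 7, 8]
j=3: 0<6, stack[3] = 6+3 = 9 → [3, 3, 6, 9, 7, 0, 7, 8]
j=4: 7<9, stack[4] = 9+3 = 12 → [3, 3, 6, 9, 12, 0, 7, 8]
j=5: 0<12, stack[5] = 12+3 = 15 → [3, 3, 6, 9, 12, 15, 7, 8]
j=6: 7<15, stack[6] = 15+3 = 18 → [3, 3, 6, 9, 12, 15, 18, 8]
j=7: 8<18, stack[7] = 18+3 = 21 → [3, 3, 6, 9, 12, 15, 18, 21]
sum = 87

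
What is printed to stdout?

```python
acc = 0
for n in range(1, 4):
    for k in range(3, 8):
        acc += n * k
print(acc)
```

n=1,k=3: acc = 0+3 = 3
n=1,k=4: acc = 3+4 = 7
n=1,k=5: acc = 7+5 = 12
n=1,k=6: acc = 12+6 = 18
n=1,k=7: acc = 18+7 = 25
n=2,k=3: acc = 25+6 = 31
n=2,k=4: acc = 31+8 = 39
n=2,k=5: acc = 39+10 = 49
n=2,k=6: acc = 49+12 = 61
n=2,k=7: acc = 61+14 = 75
n=3,k=3: acc = 75+9 = 84
n=3,k=4: acc = 84+12 = 96
n=3,k=5: acc = 96+15 = 111
n=3,k=6: acc = 111+18 = 129
n=3,k=7: acc = 129+21 = 150

150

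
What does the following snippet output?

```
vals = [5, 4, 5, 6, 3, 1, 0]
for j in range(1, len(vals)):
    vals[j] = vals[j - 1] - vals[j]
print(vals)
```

j=1: vals[1] = 5-4 = 1 → [5, 1, 5, 6, 3, 1, 0]
j=2: vals[2] = 1-5 = -4 → [5, 1, -4, 6, 3, 1, 0]
j=3: vals[3] = (-4)-6 = -10 → [5, 1, -4, -10, 3, 1, 0]
j=4: vals[4] = (-10)-3 = -13 → [5, 1, -4, -10, -13, 1, 0]
j=5: vals[5] = (-13)-1 = -14 → [5, 1, -4, -10, -13, -14, 0]
j=6: vals[6] = (-14)-0 = -14 → [5, 1, -4, -10, -13, -14, -14]

[5, 1, -4, -10, -13, -14, -14]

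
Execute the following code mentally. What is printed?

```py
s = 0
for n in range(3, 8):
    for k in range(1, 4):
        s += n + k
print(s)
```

n=3,k=1: s = 0+4 = 4
n=3,k=2: s = 4+5 = 9
n=3,k=3: s = 9+6 = 15
n=4,k=1: s = 15+5 = 20
n=4,k=2: s = 20+6 = 26
n=4,k=3: s = 26+7 = 33
n=5,k=1: s = 33+6 = 39
n=5,k=2: s = 39+7 = 46
n=5,k=3: s = 46+8 = 54
n=6,k=1: s = 54+7 = 61
n=6,k=2: s = 61+8 = 69
n=6,k=3: s = 69+9 = 78
n=7,k=1: s = 78+8 = 86
n=7,k=2: s = 86+9 = 95
n=7,k=3: s = 95+10 = 105

105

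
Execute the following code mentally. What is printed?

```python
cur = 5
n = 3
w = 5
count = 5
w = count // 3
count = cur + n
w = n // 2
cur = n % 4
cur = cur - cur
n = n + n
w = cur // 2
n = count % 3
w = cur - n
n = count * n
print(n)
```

w = 5//3 = 1
count = 5+3 = 8
w = 3//2 = 1
cur = 3%4 = 3
cur = 3-3 = 0
n = 3+3 = 6
w = 0//2 = 0
n = 8%3 = 2
w = 0-2 = -2
n = 8*2 = 16

16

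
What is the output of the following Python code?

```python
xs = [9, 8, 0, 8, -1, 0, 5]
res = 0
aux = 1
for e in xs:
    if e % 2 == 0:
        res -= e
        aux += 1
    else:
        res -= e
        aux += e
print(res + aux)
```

-11

e=9: not even, res = 0-9 = -9; aux=10
e=8: even, res = (-9)-8 = -17; aux=11
e=0: even, res = (-17)-0 = -17; aux=12
e=8: even, res = (-17)-8 = -25; aux=13
e=-1: not even, res = (-25)-(-1) = -24; aux=12
e=0: even, res = (-24)-0 = -24; aux=13
e=5: not even, res = (-24)-5 = -29; aux=18
res+aux = (-29)+18 = -11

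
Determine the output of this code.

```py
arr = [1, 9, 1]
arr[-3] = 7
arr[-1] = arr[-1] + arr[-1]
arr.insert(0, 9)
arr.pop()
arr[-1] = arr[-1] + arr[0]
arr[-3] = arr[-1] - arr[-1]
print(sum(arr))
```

25

arr[-3] = 7 → [7, 9, 1]
arr[-1] = arr[-1]+arr[-1] = 1+1 = 2 → [7, 9, 2]
insert 9 at 0 → [9, 7, 9, 2]
pop() removes 2 → [9, 7, 9]
arr[-1] = arr[-1]+arr[0] = 9+9 = 18 → [9, 7, 18]
arr[-3] = arr[-1]-arr[-1] = 18-18 = 0 → [0, 7, 18]
sum = 25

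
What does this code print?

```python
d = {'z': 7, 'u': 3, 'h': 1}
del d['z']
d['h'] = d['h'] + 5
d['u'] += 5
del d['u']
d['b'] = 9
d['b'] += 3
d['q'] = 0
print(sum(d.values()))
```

del 'z' → {'u': 3, 'h': 1}
d['h'] = d['h']+5 = 6 → {'u': 3, 'h': 6}
d['u'] = 3+5 = 8 → {'u': 8, 'h': 6}
del 'u' → {'h': 6}
d['b'] = 9 → {'h': 6, 'b': 9}
d['b'] = 9+3 = 12 → {'h': 6, 'b': 12}
d['q'] = 0 → {'h': 6, 'b': 12, 'q': 0}
sum of values = 18

18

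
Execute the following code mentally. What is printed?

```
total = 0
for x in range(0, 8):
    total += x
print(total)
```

x=0: total = 0+0 = 0
x=1: total = 0+1 = 1
x=2: total = 1+2 = 3
x=3: total = 3+3 = 6
x=4: total = 6+4 = 10
x=5: total = 10+5 = 15
x=6: total = 15+6 = 21
x=7: total = 21+7 = 28

28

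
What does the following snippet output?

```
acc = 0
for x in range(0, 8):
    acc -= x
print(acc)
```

-28

x=0: acc = 0-0 = 0
x=1: acc = 0-1 = -1
x=2: acc = (-1)-2 = -3
x=3: acc = (-3)-3 = -6
x=4: acc = (-6)-4 = -10
x=5: acc = (-10)-5 = -15
x=6: acc = (-15)-6 = -21
x=7: acc = (-21)-7 = -28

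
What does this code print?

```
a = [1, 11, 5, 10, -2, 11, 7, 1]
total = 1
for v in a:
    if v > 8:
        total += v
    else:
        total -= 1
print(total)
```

28

v=1: not >8, total = 1-1 = 0
v=11: >8, total = 0+11 = 11
v=5: not >8, total = 11-1 = 10
v=10: >8, total = 10+10 = 20
v=-2: not >8, total = 20-1 = 19
v=11: >8, total = 19+11 = 30
v=7: not >8, total = 30-1 = 29
v=1: not >8, total = 29-1 = 28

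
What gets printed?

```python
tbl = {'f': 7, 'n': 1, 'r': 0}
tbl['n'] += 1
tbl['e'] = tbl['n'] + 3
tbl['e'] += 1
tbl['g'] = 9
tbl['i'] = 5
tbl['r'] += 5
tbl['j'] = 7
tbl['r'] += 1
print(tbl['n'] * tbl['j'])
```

tbl['n'] = 1+1 = 2 → {'f': 7, 'n': 2, 'r': 0}
tbl['e'] = tbl['n']+3 = 5 → {'f': 7, 'n': 2, 'r': 0, 'e': 5}
tbl['e'] = 5+1 = 6 → {'f': 7, 'n': 2, 'r': 0, 'e': 6}
tbl['g'] = 9 → {'f': 7, 'n': 2, 'r': 0, 'e': 6, 'g': 9}
tbl['i'] = 5 → {'f': 7, 'n': 2, 'r': 0, 'e': 6, 'g': 9, 'i': 5}
tbl['r'] = 0+5 = 5 → {'f': 7, 'n': 2, 'r': 5, 'e': 6, 'g': 9, 'i': 5}
tbl['j'] = 7 → {'f': 7, 'n': 2, 'r': 5, 'e': 6, 'g': 9, 'i': 5, 'j': 7}
tbl['r'] = 5+1 = 6 → {'f': 7, 'n': 2, 'r': 6, 'e': 6, 'g': 9, 'i': 5, 'j': 7}
tbl['n']*tbl['j'] = 2*7 = 14

14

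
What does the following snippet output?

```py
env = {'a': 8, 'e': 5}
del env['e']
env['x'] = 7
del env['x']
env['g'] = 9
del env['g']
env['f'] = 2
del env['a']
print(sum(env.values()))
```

2

del 'e' → {'a': 8}
env['x'] = 7 → {'a': 8, 'x': 7}
del 'x' → {'a': 8}
env['g'] = 9 → {'a': 8, 'g': 9}
del 'g' → {'a': 8}
env['f'] = 2 → {'a': 8, 'f': 2}
del 'a' → {'f': 2}
sum of values = 2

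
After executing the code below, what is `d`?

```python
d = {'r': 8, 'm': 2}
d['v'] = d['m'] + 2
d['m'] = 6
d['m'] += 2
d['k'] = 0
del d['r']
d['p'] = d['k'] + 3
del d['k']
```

{'m': 8, 'v': 4, 'p': 3}

d['v'] = d['m']+2 = 4 → {'r': 8, 'm': 2, 'v': 4}
d['m'] = 6 → {'r': 8, 'm': 6, 'v': 4}
d['m'] = 6+2 = 8 → {'r': 8, 'm': 8, 'v': 4}
d['k'] = 0 → {'r': 8, 'm': 8, 'v': 4, 'k': 0}
del 'r' → {'m': 8, 'v': 4, 'k': 0}
d['p'] = d['k']+3 = 3 → {'m': 8, 'v': 4, 'k': 0, 'p': 3}
del 'k' → {'m': 8, 'v': 4, 'p': 3}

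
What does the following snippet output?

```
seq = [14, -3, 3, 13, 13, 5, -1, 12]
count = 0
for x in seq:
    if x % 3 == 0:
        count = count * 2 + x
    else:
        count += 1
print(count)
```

x=14: not %3==0, count = 0+1 = 1
x=-3: %3==0, count = 1*2+(-3) = -1
x=3: %3==0, count = (-1)*2+3 = 1
x=13: not %3==0, count = 1+1 = 2
x=13: not %3==0, count = 2+1 = 3
x=5: not %3==0, count = 3+1 = 4
x=-1: not %3==0, count = 4+1 = 5
x=12: %3==0, count = 5*2+12 = 22

22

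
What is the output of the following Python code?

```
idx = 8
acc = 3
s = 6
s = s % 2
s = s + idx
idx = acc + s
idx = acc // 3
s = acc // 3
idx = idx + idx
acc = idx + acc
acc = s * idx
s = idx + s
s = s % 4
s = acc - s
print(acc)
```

2

s = 6%2 = 0
s = 0+8 = 8
idx = 3+8 = 11
idx = 3//3 = 1
s = 3//3 = 1
idx = 1+1 = 2
acc = 2+3 = 5
acc = 1*2 = 2
s = 2+1 = 3
s = 3%4 = 3
s = 2-3 = -1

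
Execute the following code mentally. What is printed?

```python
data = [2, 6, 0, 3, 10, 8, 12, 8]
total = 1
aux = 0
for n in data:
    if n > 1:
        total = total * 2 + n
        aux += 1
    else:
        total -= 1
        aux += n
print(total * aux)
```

n=2: >1, total = 1*2+2 = 4; aux=1
n=6: >1, total = 4*2+6 = 14; aux=2
n=0: not >1, total = 14-1 = 13; aux=2
n=3: >1, total = 13*2+3 = 29; aux=3
n=10: >1, total = 29*2+10 = 68; aux=4
n=8: >1, total = 68*2+8 = 144; aux=5
n=12: >1, total = 144*2+12 = 300; aux=6
n=8: >1, total = 300*2+8 = 608; aux=7
total*aux = 608*7 = 4256

4256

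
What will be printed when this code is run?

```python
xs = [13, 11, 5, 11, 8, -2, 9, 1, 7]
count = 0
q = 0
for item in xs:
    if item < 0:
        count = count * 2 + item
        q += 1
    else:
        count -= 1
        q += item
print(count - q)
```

item=13: not <0, count = 0-1 = -1; q=13
item=11: not <0, count = (-1)-1 = -2; q=24
item=5: not <0, count = (-2)-1 = -3; q=29
item=11: not <0, count = (-3)-1 = -4; q=40
item=8: not <0, count = (-4)-1 = -5; q=48
item=-2: <0, count = (-5)*2+(-2) = -12; q=49
item=9: not <0, count = (-12)-1 = -13; q=58
item=1: not <0, count = (-13)-1 = -14; q=59
item=7: not <0, count = (-14)-1 = -15; q=66
count-q = (-15)-66 = -81

-81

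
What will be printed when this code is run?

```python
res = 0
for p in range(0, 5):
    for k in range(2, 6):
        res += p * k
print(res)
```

p=0,k=2: res = 0+0 = 0
p=0,k=3: res = 0+0 = 0
p=0,k=4: res = 0+0 = 0
p=0,k=5: res = 0+0 = 0
p=1,k=2: res = 0+2 = 2
p=1,k=3: res = 2+3 = 5
p=1,k=4: res = 5+4 = 9
p=1,k=5: res = 9+5 = 14
p=2,k=2: res = 14+4 = 18
p=2,k=3: res = 18+6 = 24
p=2,k=4: res = 24+8 = 32
p=2,k=5: res = 32+10 = 42
p=3,k=2: res = 42+6 = 48
p=3,k=3: res = 48+9 = 57
p=3,k=4: res = 57+12 = 69
p=3,k=5: res = 69+15 = 84
p=4,k=2: res = 84+8 = 92
p=4,k=3: res = 92+12 = 104
p=4,k=4: res = 104+16 = 120
p=4,k=5: res = 120+20 = 140

140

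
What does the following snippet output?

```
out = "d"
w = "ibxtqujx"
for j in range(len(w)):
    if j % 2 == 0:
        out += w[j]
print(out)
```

dixqj

j=0: add 'i' → 'di'
j=1: skip
j=2: add 'x' → 'dix'
j=3: skip
j=4: add 'q' → 'dixq'
j=5: skip
j=6: add 'j' → 'dixqj'
j=7: skip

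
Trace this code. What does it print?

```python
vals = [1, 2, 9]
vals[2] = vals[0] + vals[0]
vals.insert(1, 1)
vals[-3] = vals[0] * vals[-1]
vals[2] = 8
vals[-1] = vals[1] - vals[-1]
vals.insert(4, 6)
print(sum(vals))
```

vals[2] = vals[0]+vals[0] = 1+1 = 2 → [1, 2, 2]
insert 1 at 1 → [1, 1, 2, 2]
vals[-3] = vals[0]*vals[-1] = 1*2 = 2 → [1, 2, 2, 2]
vals[2] = 8 → [1, 2, 8, 2]
vals[-1] = vals[1]-vals[-1] = 2-2 = 0 → [1, 2, 8, 0]
insert 6 at 4 → [1, 2, 8, 0, 6]
sum = 17

17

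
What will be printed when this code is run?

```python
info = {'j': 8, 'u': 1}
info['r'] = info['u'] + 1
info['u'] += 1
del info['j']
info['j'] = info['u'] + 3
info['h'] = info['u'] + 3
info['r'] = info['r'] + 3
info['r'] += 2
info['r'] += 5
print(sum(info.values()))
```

24

info['r'] = info['u']+1 = 2 → {'j': 8, 'u': 1, 'r': 2}
info['u'] = 1+1 = 2 → {'j': 8, 'u': 2, 'r': 2}
del 'j' → {'u': 2, 'r': 2}
info['j'] = info['u']+3 = 5 → {'u': 2, 'r': 2, 'j': 5}
info['h'] = info['u']+3 = 5 → {'u': 2, 'r': 2, 'j': 5, 'h': 5}
info['r'] = info['r']+3 = 5 → {'u': 2, 'r': 5, 'j': 5, 'h': 5}
info['r'] = 5+2 = 7 → {'u': 2, 'r': 7, 'j': 5, 'h': 5}
info['r'] = 7+5 = 12 → {'u': 2, 'r': 12, 'j': 5, 'h': 5}
sum of values = 24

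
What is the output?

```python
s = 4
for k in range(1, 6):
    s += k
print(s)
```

k=1: s = 4+1 = 5
k=2: s = 5+2 = 7
k=3: s = 7+3 = 10
k=4: s = 10+4 = 14
k=5: s = 14+5 = 19

19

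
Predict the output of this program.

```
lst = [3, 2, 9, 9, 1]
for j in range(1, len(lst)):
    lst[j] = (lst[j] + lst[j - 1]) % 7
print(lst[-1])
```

j=1: lst[1] = (2+3)%7 = 5 → [3, 5, 9, 9, 1]
j=2: lst[2] = (9+5)%7 = 0 → [3, 5, 0, 9, 1]
j=3: lst[3] = (9+0)%7 = 2 → [3, 5, 0, 2, 1]
j=4: lst[4] = (1+2)%7 = 3 → [3, 5, 0, 2, 3]

3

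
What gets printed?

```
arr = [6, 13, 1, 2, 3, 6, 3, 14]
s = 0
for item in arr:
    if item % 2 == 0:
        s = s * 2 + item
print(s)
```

item=6: even, s = 0*2+6 = 6
item=13: not even
item=1: not even
item=2: even, s = 6*2+2 = 14
item=3: not even
item=6: even, s = 14*2+6 = 34
item=3: not even
item=14: even, s = 34*2+14 = 82

82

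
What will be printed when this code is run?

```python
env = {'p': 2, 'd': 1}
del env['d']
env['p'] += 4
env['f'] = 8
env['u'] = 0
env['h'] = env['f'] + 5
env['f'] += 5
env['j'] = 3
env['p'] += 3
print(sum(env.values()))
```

del 'd' → {'p': 2}
env['p'] = 2+4 = 6 → {'p': 6}
env['f'] = 8 → {'p': 6, 'f': 8}
env['u'] = 0 → {'p': 6, 'f': 8, 'u': 0}
env['h'] = env['f']+5 = 13 → {'p': 6, 'f': 8, 'u': 0, 'h': 13}
env['f'] = 8+5 = 13 → {'p': 6, 'f': 13, 'u': 0, 'h': 13}
env['j'] = 3 → {'p': 6, 'f': 13, 'u': 0, 'h': 13, 'j': 3}
env['p'] = 6+3 = 9 → {'p': 9, 'f': 13, 'u': 0, 'h': 13, 'j': 3}
sum of values = 38

38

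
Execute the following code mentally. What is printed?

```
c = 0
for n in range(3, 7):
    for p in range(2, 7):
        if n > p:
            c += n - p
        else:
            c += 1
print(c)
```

n=3,p=2: 3>2, c = 0+1 = 1
n=3,p=3: not 3>3, c = 1+1 = 2
n=3,p=4: not 3>4, c = 2+1 = 3
n=3,p=5: not 3>5, c = 3+1 = 4
n=3,p=6: not 3>6, c = 4+1 = 5
n=4,p=2: 4>2, c = 5+2 = 7
n=4,p=3: 4>3, c = 7+1 = 8
n=4,p=4: not 4>4, c = 8+1 = 9
n=4,p=5: not 4>5, c = 9+1 = 10
n=4,p=6: not 4>6, c = 10+1 = 11
n=5,p=2: 5>2, c = 11+3 = 14
n=5,p=3: 5>3, c = 14+2 = 16
n=5,p=4: 5>4, c = 16+1 = 17
n=5,p=5: not 5>5, c = 17+1 = 18
n=5,p=6: not 5>6, c = 18+1 = 19
n=6,p=2: 6>2, c = 19+4 = 23
n=6,p=3: 6>3, c = 23+3 = 26
n=6,p=4: 6>4, c = 26+2 = 28
n=6,p=5: 6>5, c = 28+1 = 29
n=6,p=6: not 6>6, c = 29+1 = 30

30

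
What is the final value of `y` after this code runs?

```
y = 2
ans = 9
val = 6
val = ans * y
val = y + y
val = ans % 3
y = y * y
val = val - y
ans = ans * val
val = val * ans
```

4

val = 9*2 = 18
val = 2+2 = 4
val = 9%3 = 0
y = 2*2 = 4
val = 0-4 = -4
ans = 9*(-4) = -36
val = (-4)*(-36) = 144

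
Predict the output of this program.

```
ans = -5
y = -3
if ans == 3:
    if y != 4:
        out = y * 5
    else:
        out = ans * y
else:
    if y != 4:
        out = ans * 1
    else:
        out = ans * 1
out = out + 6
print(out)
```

1

ans=-5, y=-3
ans == 3 is False; y != 4 is True
→ out = ans * 1 = -5
out = (-5)+6 = 1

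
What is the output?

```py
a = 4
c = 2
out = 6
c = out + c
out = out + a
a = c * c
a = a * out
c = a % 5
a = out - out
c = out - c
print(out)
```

c = 6+2 = 8
out = 6+4 = 10
a = 8*8 = 64
a = 64*10 = 640
c = 640%5 = 0
a = 10-10 = 0
c = 10-0 = 10

10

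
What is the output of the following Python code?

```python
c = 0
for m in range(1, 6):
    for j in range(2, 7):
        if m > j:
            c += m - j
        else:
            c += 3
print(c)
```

67

m=1,j=2: not 1>2, c = 0+3 = 3
m=1,j=3: not 1>3, c = 3+3 = 6
m=1,j=4: not 1>4, c = 6+3 = 9
m=1,j=5: not 1>5, c = 9+3 = 12
m=1,j=6: not 1>6, c = 12+3 = 15
m=2,j=2: not 2>2, c = 15+3 = 18
m=2,j=3: not 2>3, c = 18+3 = 21
m=2,j=4: not 2>4, c = 21+3 = 24
m=2,j=5: not 2>5, c = 24+3 = 27
m=2,j=6: not 2>6, c = 27+3 = 30
m=3,j=2: 3>2, c = 30+1 = 31
m=3,j=3: not 3>3, c = 31+3 = 34
m=3,j=4: not 3>4, c = 34+3 = 37
m=3,j=5: not 3>5, c = 37+3 = 40
m=3,j=6: not 3>6, c = 40+3 = 43
m=4,j=2: 4>2, c = 43+2 = 45
m=4,j=3: 4>3, c = 45+1 = 46
m=4,j=4: not 4>4, c = 46+3 = 49
m=4,j=5: not 4>5, c = 49+3 = 52
m=4,j=6: not 4>6, c = 52+3 = 55
m=5,j=2: 5>2, c = 55+3 = 58
m=5,j=3: 5>3, c = 58+2 = 60
m=5,j=4: 5>4, c = 60+1 = 61
m=5,j=5: not 5>5, c = 61+3 = 64
m=5,j=6: not 5>6, c = 64+3 = 67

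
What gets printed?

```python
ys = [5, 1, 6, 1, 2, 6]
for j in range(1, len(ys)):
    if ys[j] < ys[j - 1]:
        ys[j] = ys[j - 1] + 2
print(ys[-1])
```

j=1: 1<5, ys[1] = 5+2 = 7 → [5, 7, 6, 1, 2, 6]
j=2: 6<7, ys[2] = 7+2 = 9 → [5, 7, 9, 1, 2, 6]
j=3: 1<9, ys[3] = 9+2 = 11 → [5, 7, 9, 11, 2, 6]
j=4: 2<11, ys[4] = 11+2 = 13 → [5, 7, 9, 11, 13, 6]
j=5: 6<13, ys[5] = 13+2 = 15 → [5, 7, 9, 11, 13, 15]

15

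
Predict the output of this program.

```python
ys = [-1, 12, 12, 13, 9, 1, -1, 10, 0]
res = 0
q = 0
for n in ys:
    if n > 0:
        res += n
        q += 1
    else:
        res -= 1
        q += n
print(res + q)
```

n=-1: not >0, res = 0-1 = -1; q=-1
n=12: >0, res = (-1)+12 = 11; q=0
n=12: >0, res = 11+12 = 23; q=1
n=13: >0, res = 23+13 = 36; q=2
n=9: >0, res = 36+9 = 45; q=3
n=1: >0, res = 45+1 = 46; q=4
n=-1: not >0, res = 46-1 = 45; q=3
n=10: >0, res = 45+10 = 55; q=4
n=0: not >0, res = 55-1 = 54; q=4
res+q = 54+4 = 58

58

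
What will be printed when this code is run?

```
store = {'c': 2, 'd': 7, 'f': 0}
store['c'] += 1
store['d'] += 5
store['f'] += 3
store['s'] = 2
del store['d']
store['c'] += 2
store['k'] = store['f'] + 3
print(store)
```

store['c'] = 2+1 = 3 → {'c': 3, 'd': 7, 'f': 0}
store['d'] = 7+5 = 12 → {'c': 3, 'd': 12, 'f': 0}
store['f'] = 0+3 = 3 → {'c': 3, 'd': 12, 'f': 3}
store['s'] = 2 → {'c': 3, 'd': 12, 'f': 3, 's': 2}
del 'd' → {'c': 3, 'f': 3, 's': 2}
store['c'] = 3+2 = 5 → {'c': 5, 'f': 3, 's': 2}
store['k'] = store['f']+3 = 6 → {'c': 5, 'f': 3, 's': 2, 'k': 6}

{'c': 5, 'f': 3, 's': 2, 'k': 6}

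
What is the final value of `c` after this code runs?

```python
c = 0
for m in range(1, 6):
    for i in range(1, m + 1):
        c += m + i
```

m=1,i=1: c = 0+2 = 2
m=2,i=1: c = 2+3 = 5
m=2,i=2: c = 5+4 = 9
m=3,i=1: c = 9+4 = 13
m=3,i=2: c = 13+5 = 18
m=3,i=3: c = 18+6 = 24
m=4,i=1: c = 24+5 = 29
m=4,i=2: c = 29+6 = 35
m=4,i=3: c = 35+7 = 42
m=4,i=4: c = 42+8 = 50
m=5,i=1: c = 50+6 = 56
m=5,i=2: c = 56+7 = 63
m=5,i=3: c = 63+8 = 71
m=5,i=4: c = 71+9 = 80
m=5,i=5: c = 80+10 = 90

90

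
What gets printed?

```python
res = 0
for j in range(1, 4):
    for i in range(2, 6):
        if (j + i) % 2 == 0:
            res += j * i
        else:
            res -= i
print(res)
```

j=1,i=2: odd sum, res = 0-2 = -2
j=1,i=3: even sum, res = (-2)+3 = 1
j=1,i=4: odd sum, res = 1-4 = -3
j=1,i=5: even sum, res = (-3)+5 = 2
j=2,i=2: even sum, res = 2+4 = 6
j=2,i=3: odd sum, res = 6-3 = 3
j=2,i=4: even sum, res = 3+8 = 11
j=2,i=5: odd sum, res = 11-5 = 6
j=3,i=2: odd sum, res = 6-2 = 4
j=3,i=3: even sum, res = 4+9 = 13
j=3,i=4: odd sum, res = 13-4 = 9
j=3,i=5: even sum, res = 9+15 = 24

24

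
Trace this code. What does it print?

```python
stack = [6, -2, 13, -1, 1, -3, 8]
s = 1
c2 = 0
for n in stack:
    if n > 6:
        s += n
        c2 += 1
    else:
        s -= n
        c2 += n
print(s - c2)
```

n=6: not >6, s = 1-6 = -5; c2=6
n=-2: not >6, s = (-5)-(-2) = -3; c2=4
n=13: >6, s = (-3)+13 = 10; c2=5
n=-1: not >6, s = 10-(-1) = 11; c2=4
n=1: not >6, s = 11-1 = 10; c2=5
n=-3: not >6, s = 10-(-3) = 13; c2=2
n=8: >6, s = 13+8 = 21; c2=3
s-c2 = 21-3 = 18

18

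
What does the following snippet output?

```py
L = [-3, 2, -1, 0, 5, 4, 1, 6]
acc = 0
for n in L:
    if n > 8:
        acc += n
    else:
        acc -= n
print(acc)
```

n=-3: not >8, acc = 0-(-3) = 3
n=2: not >8, acc = 3-2 = 1
n=-1: not >8, acc = 1-(-1) = 2
n=0: not >8, acc = 2-0 = 2
n=5: not >8, acc = 2-5 = -3
n=4: not >8, acc = (-3)-4 = -7
n=1: not >8, acc = (-7)-1 = -8
n=6: not >8, acc = (-8)-6 = -14

-14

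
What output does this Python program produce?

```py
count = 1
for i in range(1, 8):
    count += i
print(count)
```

i=1: count = 1+1 = 2
i=2: count = 2+2 = 4
i=3: count = 4+3 = 7
i=4: count = 7+4 = 11
i=5: count = 11+5 = 16
i=6: count = 16+6 = 22
i=7: count = 22+7 = 29

29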